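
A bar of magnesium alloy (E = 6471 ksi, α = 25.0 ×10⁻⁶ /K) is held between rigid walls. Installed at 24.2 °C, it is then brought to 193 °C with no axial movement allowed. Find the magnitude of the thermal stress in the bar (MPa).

188 MPa

E = 6471 ksi = 44.62 GPa.
ΔT = 168.8 K. Constrained thermal stress σ = E·α·ΔT = 44.62×10³ MPa × 25.0×10⁻⁶ × 168.8 = 188 MPa (compressive).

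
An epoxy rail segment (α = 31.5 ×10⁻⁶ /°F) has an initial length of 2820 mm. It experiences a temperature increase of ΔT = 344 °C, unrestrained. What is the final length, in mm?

Convert α: 31.5×10⁻⁶/°F × (9/5) = 56.7×10⁻⁶/K.
ΔL = α·L₀·ΔT = 56.7×10⁻⁶ × 2820 mm × 344.0 K = 55.0 mm.
L = L₀ + ΔL = 2820 + 55.0 = 2875.0 mm.

2875.0 mm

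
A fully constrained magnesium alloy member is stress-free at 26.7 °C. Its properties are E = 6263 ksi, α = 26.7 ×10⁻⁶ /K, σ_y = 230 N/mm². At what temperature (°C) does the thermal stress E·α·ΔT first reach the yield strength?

E = 6263 ksi = 43.18 GPa.
σ_y = 230 N/mm² = 230.0 MPa.
E·α·ΔT = 230.0 MPa ⇒ ΔT = 230.0 / (43.18×10³ × 26.7×10⁻⁶) = 199.5 K.
T = 26.7 + 199.5 = 226.2 °C.

226 °C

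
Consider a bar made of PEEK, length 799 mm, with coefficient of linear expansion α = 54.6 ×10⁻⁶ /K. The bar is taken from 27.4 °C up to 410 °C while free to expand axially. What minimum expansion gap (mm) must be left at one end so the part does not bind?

16.7 mm

ΔT = 410 − 27.4 = 382.6 K.
ΔL = α·L₀·ΔT = 54.6×10⁻⁶ × 799 mm × 382.6 K = 16.7 mm.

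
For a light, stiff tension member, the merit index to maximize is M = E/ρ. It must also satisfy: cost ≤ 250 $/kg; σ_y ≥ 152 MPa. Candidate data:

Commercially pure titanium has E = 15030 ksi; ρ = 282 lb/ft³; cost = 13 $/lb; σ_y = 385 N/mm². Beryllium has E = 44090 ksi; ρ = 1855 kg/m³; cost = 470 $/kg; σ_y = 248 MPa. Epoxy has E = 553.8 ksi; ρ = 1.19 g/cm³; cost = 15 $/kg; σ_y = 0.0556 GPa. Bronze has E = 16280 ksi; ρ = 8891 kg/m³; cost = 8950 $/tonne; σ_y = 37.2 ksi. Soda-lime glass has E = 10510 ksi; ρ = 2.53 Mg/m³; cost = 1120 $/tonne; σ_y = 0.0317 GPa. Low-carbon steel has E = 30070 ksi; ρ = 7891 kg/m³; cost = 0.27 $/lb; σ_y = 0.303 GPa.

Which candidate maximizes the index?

low-carbon steel

Screen on constraints: cost ≤ 250 $/kg; σ_y ≥ 152 MPa. Survivors: commercially pure titanium, bronze, low-carbon steel.
Convert each candidate to consistent units, then evaluate M:
  commercially pure titanium: E = 103.6 GPa, ρ = 4517 kg/m³
  bronze: E = 112.2 GPa, ρ = 8891 kg/m³
  low-carbon steel: E = 207.3 GPa, ρ = 7891 kg/m³
  low-carbon steel: M = 26.3 MN·m/kg
  commercially pure titanium: M = 22.9 MN·m/kg
  bronze: M = 12.6 MN·m/kg
Low-carbon steel ranks first.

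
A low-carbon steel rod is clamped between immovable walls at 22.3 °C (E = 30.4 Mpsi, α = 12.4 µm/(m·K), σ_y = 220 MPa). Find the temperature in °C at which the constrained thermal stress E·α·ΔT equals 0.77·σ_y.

E = 30.4 Mpsi = 209.6 GPa.
E·α·ΔT = 169.4 MPa ⇒ ΔT = 169.4 / (209.6×10³ × 12.4×10⁻⁶) = 65.18 K.
T = 22.3 + 65.18 = 87.48 °C.

87.5 °C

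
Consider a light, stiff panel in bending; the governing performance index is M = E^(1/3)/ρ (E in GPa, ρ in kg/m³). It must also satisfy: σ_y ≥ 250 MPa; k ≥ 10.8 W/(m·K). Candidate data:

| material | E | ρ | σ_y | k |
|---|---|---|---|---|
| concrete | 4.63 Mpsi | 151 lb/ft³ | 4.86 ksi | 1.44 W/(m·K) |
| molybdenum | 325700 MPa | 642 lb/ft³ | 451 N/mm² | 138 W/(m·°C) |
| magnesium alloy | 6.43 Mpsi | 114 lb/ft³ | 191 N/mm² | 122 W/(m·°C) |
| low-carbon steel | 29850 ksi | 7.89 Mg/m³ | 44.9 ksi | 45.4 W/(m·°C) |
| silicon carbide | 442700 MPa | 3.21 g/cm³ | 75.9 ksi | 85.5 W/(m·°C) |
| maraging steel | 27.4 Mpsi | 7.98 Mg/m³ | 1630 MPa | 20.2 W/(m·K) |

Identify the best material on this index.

Screen on constraints: σ_y ≥ 250 MPa; k ≥ 10.8 W/(m·K). Survivors: molybdenum, low-carbon steel, silicon carbide, maraging steel.
In SI units:
  molybdenum: E = 325.7 GPa, ρ = 10280 kg/m³
  low-carbon steel: E = 205.8 GPa, ρ = 7890 kg/m³
  silicon carbide: E = 442.7 GPa, ρ = 3210 kg/m³
  maraging steel: E = 188.9 GPa, ρ = 7980 kg/m³
  silicon carbide: M = 2.37×10⁻³
  low-carbon steel: M = 0.748×10⁻³
  maraging steel: M = 0.719×10⁻³
  molybdenum: M = 0.669×10⁻³
Silicon carbide has the largest M.

silicon carbide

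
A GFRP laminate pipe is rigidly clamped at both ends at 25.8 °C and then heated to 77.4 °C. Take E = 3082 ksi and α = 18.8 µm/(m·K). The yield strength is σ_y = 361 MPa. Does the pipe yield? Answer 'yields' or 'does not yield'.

E = 3082 ksi = 21.25 GPa.
ΔT = 51.60 K. Constrained thermal stress σ = E·α·ΔT = 21.25×10³ MPa × 18.8×10⁻⁶ × 51.60 = 20.6 MPa (compressive).
Compare to σ_y = 361 MPa: σ < σ_y, so it does not yield.

does not yield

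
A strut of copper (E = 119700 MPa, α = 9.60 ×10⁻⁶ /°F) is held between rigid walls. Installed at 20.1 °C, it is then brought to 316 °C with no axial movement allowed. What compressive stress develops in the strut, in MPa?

E = 119700 MPa = 119.7 GPa.
α = 9.60×10⁻⁶/°F × 9/5 = 17.3×10⁻⁶/K.
ΔT = 295.9 K. Constrained thermal stress σ = E·α·ΔT = 119.7×10³ MPa × 17.3×10⁻⁶ × 295.9 = 612 MPa (compressive).

612 MPa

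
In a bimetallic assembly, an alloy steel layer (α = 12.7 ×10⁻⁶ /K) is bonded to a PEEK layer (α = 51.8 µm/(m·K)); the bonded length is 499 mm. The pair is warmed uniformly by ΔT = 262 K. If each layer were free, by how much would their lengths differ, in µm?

Δα = |12.7 − 51.8|×10⁻⁶/K = 39.1×10⁻⁶/K.
ΔL_mismatch = Δα·L·ΔT = 39.1×10⁻⁶ × 499.0 mm × 262.0 K = 5110 µm.

5110 µm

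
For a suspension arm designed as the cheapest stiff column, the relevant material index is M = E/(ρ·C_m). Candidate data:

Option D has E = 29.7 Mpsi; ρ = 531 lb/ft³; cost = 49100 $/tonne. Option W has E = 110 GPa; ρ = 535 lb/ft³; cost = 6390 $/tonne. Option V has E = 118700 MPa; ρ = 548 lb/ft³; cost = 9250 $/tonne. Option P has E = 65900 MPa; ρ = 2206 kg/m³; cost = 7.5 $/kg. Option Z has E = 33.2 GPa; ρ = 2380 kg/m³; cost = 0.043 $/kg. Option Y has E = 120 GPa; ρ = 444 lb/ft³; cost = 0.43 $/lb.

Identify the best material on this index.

In SI units:
  option D: E = 204.8 GPa, ρ = 8506 kg/m³, cost = 49.10 $/kg
  option W: E = 110.0 GPa, ρ = 8570 kg/m³, cost = 6.390 $/kg
  option V: E = 118.7 GPa, ρ = 8778 kg/m³, cost = 9.250 $/kg
  option P: E = 65.90 GPa, ρ = 2206 kg/m³, cost = 7.500 $/kg
  option Z: E = 33.20 GPa, ρ = 2380 kg/m³, cost = 0.04300 $/kg
  option Y: E = 120.0 GPa, ρ = 7112 kg/m³, cost = 0.9480 $/kg
  option Z: M = 324 MN·m per $
  option Y: M = 17.8 MN·m per $
  option P: M = 3.98 MN·m per $
  option W: M = 2.01 MN·m per $
  option V: M = 1.46 MN·m per $
  option D: M = 0.490 MN·m per $
Option Z has the largest M.

option Z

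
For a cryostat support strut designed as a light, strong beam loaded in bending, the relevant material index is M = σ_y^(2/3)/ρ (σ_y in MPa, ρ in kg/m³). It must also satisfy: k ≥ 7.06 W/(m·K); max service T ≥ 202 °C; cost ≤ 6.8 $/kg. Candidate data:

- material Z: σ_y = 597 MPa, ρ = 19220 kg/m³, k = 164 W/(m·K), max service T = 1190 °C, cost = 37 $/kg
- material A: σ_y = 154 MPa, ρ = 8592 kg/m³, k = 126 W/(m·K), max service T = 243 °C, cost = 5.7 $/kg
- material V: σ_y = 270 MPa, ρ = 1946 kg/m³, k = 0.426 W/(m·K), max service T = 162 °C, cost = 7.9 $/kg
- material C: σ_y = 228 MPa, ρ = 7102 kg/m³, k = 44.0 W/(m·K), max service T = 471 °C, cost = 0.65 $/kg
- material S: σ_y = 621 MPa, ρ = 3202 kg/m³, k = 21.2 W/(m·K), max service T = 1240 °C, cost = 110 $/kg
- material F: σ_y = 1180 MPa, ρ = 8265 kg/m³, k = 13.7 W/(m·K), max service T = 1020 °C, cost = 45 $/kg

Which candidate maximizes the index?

material C

Screen on constraints: k ≥ 7.06 W/(m·K); max service T ≥ 202 °C; cost ≤ 6.8 $/kg. Survivors: material A, material C.
Per-candidate index values:
  material C: M = 5.26×10⁻³
  material A: M = 3.34×10⁻³
Material C has the largest M.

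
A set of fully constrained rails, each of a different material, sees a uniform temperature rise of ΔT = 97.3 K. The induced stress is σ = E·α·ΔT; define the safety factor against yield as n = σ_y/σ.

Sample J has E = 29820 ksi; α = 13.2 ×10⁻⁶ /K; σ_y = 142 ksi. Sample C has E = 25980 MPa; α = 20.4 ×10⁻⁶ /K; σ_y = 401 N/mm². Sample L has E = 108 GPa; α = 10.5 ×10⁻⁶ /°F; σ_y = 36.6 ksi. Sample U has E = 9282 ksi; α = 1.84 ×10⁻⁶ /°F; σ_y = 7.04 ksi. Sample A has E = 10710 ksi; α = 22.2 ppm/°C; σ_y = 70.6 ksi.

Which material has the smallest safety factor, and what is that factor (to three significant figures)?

With everything in SI (GPa, ×10⁻⁶/K, MPa):
  sample J: E = 205.6, α = 13.2, σ_y = 979.1 → σ = 264 MPa, n = 3.71
  sample C: E = 25.98, α = 20.4, σ_y = 401.0 → σ = 51.6 MPa, n = 7.78
  sample L: E = 108.0, α = 18.9, σ_y = 252.3 → σ = 199 MPa, n = 1.27
  sample U: E = 64.00, α = 3.31, σ_y = 48.54 → σ = 20.6 MPa, n = 2.35
  sample A: E = 73.84, α = 22.2, σ_y = 486.8 → σ = 160 MPa, n = 3.05
The minimum is sample L at n = 1.27.

sample L, n = 1.27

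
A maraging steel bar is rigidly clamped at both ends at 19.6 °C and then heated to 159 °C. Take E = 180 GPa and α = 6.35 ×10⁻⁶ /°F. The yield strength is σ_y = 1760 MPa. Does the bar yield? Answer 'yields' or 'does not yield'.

does not yield

α = 6.35×10⁻⁶/°F × 9/5 = 11.4×10⁻⁶/K.
ΔT = 139.4 K. Constrained thermal stress σ = E·α·ΔT = 180.0×10³ MPa × 11.4×10⁻⁶ × 139.4 = 287 MPa (compressive).
Compare to σ_y = 1760 MPa: σ < σ_y, so it does not yield.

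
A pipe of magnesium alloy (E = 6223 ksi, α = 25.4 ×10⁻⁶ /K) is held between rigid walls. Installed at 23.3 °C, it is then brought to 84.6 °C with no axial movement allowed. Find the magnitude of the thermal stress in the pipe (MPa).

66.8 MPa

E = 6223 ksi = 42.91 GPa.
ΔT = 61.30 K. Constrained thermal stress σ = E·α·ΔT = 42.91×10³ MPa × 25.4×10⁻⁶ × 61.30 = 66.8 MPa (compressive).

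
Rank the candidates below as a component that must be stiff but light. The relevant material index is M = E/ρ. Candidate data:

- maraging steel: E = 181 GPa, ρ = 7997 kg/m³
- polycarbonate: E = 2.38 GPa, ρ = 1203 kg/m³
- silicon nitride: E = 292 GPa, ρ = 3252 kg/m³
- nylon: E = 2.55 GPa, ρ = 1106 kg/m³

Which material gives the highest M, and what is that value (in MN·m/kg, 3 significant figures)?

silicon nitride, M = 89.8 MN·m/kg

Computing M directly (units already consistent):
  silicon nitride: M = 89.8 MN·m/kg
  maraging steel: M = 22.6 MN·m/kg
  nylon: M = 2.31 MN·m/kg
  polycarbonate: M = 1.98 MN·m/kg
The maximum is for silicon nitride.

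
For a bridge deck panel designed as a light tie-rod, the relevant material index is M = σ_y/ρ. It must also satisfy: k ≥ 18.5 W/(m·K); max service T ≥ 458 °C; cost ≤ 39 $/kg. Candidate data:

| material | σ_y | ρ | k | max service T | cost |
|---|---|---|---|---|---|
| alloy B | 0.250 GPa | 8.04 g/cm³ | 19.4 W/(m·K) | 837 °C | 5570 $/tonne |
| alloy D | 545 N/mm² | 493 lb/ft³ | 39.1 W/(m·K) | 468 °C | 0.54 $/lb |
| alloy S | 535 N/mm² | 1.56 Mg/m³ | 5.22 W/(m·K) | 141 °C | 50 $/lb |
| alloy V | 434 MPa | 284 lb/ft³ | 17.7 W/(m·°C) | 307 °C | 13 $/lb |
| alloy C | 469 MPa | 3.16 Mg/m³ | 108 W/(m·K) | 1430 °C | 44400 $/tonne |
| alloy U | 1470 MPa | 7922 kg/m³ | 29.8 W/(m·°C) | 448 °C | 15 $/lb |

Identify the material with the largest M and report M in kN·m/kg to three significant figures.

alloy D, M = 69.0 kN·m/kg

Screen on constraints: k ≥ 18.5 W/(m·K); max service T ≥ 458 °C; cost ≤ 39 $/kg. Survivors: alloy B, alloy D.
After converting to SI:
  alloy B: σ_y = 250.0 MPa, ρ = 8040 kg/m³
  alloy D: σ_y = 545.0 MPa, ρ = 7897 kg/m³
  alloy D: M = 69.0 kN·m/kg
  alloy B: M = 31.1 kN·m/kg
Alloy D has the largest M.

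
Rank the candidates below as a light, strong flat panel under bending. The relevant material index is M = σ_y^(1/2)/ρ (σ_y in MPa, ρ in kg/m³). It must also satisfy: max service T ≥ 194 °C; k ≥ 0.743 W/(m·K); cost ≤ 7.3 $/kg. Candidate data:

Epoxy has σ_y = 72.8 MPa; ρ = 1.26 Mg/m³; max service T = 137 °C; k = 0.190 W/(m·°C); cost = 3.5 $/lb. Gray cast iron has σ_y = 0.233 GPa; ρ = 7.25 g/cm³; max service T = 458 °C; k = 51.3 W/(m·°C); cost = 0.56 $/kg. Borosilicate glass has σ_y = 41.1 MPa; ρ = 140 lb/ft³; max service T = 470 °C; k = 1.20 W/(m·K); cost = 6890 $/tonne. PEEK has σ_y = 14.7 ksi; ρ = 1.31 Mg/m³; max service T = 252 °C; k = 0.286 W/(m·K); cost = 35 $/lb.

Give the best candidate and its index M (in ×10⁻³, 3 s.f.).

Screen on constraints: max service T ≥ 194 °C; k ≥ 0.743 W/(m·K); cost ≤ 7.3 $/kg. Survivors: gray cast iron, borosilicate glass.
In SI units:
  gray cast iron: σ_y = 233.0 MPa, ρ = 7250 kg/m³
  borosilicate glass: σ_y = 41.10 MPa, ρ = 2243 kg/m³
  borosilicate glass: M = 2.86×10⁻³
  gray cast iron: M = 2.11×10⁻³
Borosilicate glass ranks first.

borosilicate glass, M = 2.86×10⁻³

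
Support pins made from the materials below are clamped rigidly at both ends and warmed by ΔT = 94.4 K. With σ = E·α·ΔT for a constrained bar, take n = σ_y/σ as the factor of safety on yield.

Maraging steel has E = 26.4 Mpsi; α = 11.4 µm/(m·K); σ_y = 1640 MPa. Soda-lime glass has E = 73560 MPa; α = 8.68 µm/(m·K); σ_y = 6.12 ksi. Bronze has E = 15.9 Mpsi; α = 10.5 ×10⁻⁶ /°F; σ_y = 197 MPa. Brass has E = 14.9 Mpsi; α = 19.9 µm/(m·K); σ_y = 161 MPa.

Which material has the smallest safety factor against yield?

soda-lime glass

In consistent units (E in GPa, α in ×10⁻⁶/K, σ_y in MPa):
  maraging steel: E = 182.0, α = 11.4, σ_y = 1640 → σ = 196 MPa, n = 8.37
  soda-lime glass: E = 73.56, α = 8.68, σ_y = 42.20 → σ = 60.3 MPa, n = 0.700
  bronze: E = 109.6, α = 18.9, σ_y = 197.0 → σ = 196 MPa, n = 1.01
  brass: E = 102.7, α = 19.9, σ_y = 161.0 → σ = 193 MPa, n = 0.834
Smallest n: soda-lime glass with n = 0.700.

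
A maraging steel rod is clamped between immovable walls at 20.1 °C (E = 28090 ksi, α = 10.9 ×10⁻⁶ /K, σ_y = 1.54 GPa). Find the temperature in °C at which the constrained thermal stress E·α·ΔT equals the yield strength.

E = 28090 ksi = 193.7 GPa.
σ_y = 1.54 GPa = 1540 MPa.
E·α·ΔT = 1540 MPa ⇒ ΔT = 1540 / (193.7×10³ × 10.9×10⁻⁶) = 729.5 K.
T = 20.1 + 729.5 = 749.6 °C.

750 °C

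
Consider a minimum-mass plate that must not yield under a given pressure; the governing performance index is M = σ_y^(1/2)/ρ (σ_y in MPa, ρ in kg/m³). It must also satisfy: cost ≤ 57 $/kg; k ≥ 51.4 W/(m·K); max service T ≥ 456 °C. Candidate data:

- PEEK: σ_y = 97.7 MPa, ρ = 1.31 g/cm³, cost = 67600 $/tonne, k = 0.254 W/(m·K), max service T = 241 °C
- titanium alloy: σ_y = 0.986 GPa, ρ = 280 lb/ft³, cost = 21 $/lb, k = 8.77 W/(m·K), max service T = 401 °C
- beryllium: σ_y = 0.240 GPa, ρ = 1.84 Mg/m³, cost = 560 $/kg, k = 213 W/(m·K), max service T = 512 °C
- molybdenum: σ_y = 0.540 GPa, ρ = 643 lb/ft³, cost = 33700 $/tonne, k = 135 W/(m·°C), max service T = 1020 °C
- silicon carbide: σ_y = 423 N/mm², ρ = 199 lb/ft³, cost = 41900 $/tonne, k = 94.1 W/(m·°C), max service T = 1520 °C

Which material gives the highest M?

Screen on constraints: cost ≤ 57 $/kg; k ≥ 51.4 W/(m·K); max service T ≥ 456 °C. Survivors: molybdenum, silicon carbide.
Putting every candidate on a common basis:
  molybdenum: σ_y = 540.0 MPa, ρ = 10300 kg/m³
  silicon carbide: σ_y = 423.0 MPa, ρ = 3188 kg/m³
  silicon carbide: M = 6.45×10⁻³
  molybdenum: M = 2.26×10⁻³
Silicon carbide has the largest M.

silicon carbide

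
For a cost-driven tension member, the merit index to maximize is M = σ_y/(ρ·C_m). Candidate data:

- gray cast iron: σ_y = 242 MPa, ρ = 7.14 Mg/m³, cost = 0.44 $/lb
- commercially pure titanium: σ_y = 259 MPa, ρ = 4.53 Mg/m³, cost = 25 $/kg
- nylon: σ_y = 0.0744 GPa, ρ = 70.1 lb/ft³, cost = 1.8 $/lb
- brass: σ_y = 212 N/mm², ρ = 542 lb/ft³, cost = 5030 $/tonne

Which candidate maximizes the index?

gray cast iron

Putting every candidate on a common basis:
  gray cast iron: σ_y = 242.0 MPa, ρ = 7140 kg/m³, cost = 0.9700 $/kg
  commercially pure titanium: σ_y = 259.0 MPa, ρ = 4530 kg/m³, cost = 25.00 $/kg
  nylon: σ_y = 74.40 MPa, ρ = 1123 kg/m³, cost = 3.968 $/kg
  brass: σ_y = 212.0 MPa, ρ = 8682 kg/m³, cost = 5.030 $/kg
  gray cast iron: M = 34.9 kN·m per $
  nylon: M = 16.7 kN·m per $
  brass: M = 4.85 kN·m per $
  commercially pure titanium: M = 2.29 kN·m per $
The maximum is for gray cast iron.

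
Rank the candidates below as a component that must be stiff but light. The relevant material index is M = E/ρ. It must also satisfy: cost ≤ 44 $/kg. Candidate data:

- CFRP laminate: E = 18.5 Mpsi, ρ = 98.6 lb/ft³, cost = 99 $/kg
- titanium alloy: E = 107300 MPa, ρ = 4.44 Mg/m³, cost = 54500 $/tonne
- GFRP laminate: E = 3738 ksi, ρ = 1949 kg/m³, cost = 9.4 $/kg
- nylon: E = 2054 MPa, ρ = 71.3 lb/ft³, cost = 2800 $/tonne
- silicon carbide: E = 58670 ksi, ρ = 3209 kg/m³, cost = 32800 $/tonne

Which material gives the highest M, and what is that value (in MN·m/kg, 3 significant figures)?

Screen on constraints: cost ≤ 44 $/kg. Survivors: GFRP laminate, nylon, silicon carbide.
Putting every candidate on a common basis:
  GFRP laminate: E = 25.77 GPa, ρ = 1949 kg/m³
  nylon: E = 2.054 GPa, ρ = 1142 kg/m³
  silicon carbide: E = 404.5 GPa, ρ = 3209 kg/m³
  silicon carbide: M = 126 MN·m/kg
  GFRP laminate: M = 13.2 MN·m/kg
  nylon: M = 1.80 MN·m/kg
Highest index: silicon carbide.

silicon carbide, M = 126 MN·m/kg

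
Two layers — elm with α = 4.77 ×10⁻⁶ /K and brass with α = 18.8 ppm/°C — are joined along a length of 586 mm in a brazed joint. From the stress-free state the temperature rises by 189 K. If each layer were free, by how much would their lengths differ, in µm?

1550 µm

Δα = |4.77 − 18.8|×10⁻⁶/K = 14.0×10⁻⁶/K.
ΔL_mismatch = Δα·L·ΔT = 14.0×10⁻⁶ × 586.0 mm × 189.0 K = 1550 µm.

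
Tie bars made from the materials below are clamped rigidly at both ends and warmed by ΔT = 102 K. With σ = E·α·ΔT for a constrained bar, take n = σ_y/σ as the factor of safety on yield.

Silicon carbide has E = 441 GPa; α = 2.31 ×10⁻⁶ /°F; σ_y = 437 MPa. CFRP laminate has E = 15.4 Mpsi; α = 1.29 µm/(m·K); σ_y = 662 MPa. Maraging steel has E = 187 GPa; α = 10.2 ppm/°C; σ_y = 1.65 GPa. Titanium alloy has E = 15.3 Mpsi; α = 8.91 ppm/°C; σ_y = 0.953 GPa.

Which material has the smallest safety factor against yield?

Per material, after unit conversion:
  silicon carbide: E = 441.0, α = 4.16, σ_y = 437.0 → σ = 187 MPa, n = 2.34
  CFRP laminate: E = 106.2, α = 1.29, σ_y = 662.0 → σ = 14.0 MPa, n = 47.4
  maraging steel: E = 187.0, α = 10.2, σ_y = 1650 → σ = 195 MPa, n = 8.48
  titanium alloy: E = 105.5, α = 8.91, σ_y = 953.0 → σ = 95.9 MPa, n = 9.94
Smallest n: silicon carbide with n = 2.34.

silicon carbide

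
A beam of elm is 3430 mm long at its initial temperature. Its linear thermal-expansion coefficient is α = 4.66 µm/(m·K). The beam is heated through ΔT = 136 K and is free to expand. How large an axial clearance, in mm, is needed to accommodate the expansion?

ΔL = α·L₀·ΔT = 4.66×10⁻⁶ × 3430 mm × 136.0 K = 2.17 mm.

2.17 mm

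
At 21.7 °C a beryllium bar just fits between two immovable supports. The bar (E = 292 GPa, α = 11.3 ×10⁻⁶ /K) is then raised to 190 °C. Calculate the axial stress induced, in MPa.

555 MPa

ΔT = 168.3 K. Constrained thermal stress σ = E·α·ΔT = 292.0×10³ MPa × 11.3×10⁻⁶ × 168.3 = 555 MPa (compressive).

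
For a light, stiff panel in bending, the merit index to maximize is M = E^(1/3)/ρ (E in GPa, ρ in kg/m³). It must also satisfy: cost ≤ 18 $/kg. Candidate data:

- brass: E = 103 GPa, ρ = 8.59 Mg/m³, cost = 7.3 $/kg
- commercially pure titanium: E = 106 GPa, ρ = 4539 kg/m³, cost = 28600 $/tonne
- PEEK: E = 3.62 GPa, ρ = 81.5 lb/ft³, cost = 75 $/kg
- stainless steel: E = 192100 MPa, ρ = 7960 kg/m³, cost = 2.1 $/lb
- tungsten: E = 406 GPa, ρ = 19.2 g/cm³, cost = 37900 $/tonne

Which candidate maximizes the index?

stainless steel

Screen on constraints: cost ≤ 18 $/kg. Survivors: brass, stainless steel.
Normalizing units and computing the index:
  brass: E = 103.0 GPa, ρ = 8590 kg/m³
  stainless steel: E = 192.1 GPa, ρ = 7960 kg/m³
  stainless steel: M = 0.725×10⁻³
  brass: M = 0.546×10⁻³
Highest index: stainless steel.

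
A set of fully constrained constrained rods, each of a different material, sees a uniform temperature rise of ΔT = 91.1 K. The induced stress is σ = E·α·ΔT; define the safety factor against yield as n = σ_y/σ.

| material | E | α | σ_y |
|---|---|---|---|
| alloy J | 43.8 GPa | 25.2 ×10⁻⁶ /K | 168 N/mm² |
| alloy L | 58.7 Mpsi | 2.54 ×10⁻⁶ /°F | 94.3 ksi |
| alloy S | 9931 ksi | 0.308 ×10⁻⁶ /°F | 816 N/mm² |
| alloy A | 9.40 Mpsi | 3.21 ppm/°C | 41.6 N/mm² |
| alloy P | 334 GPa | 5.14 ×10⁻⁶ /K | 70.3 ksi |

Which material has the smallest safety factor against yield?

With everything in SI (GPa, ×10⁻⁶/K, MPa):
  alloy J: E = 43.80, α = 25.2, σ_y = 168.0 → σ = 101 MPa, n = 1.67
  alloy L: E = 404.7, α = 4.57, σ_y = 650.2 → σ = 169 MPa, n = 3.86
  alloy S: E = 68.47, α = 0.554, σ_y = 816.0 → σ = 3.46 MPa, n = 236
  alloy A: E = 64.81, α = 3.21, σ_y = 41.60 → σ = 19.0 MPa, n = 2.19
  alloy P: E = 334.0, α = 5.14, σ_y = 484.7 → σ = 156 MPa, n = 3.10
The minimum is alloy J at n = 1.67.

alloy J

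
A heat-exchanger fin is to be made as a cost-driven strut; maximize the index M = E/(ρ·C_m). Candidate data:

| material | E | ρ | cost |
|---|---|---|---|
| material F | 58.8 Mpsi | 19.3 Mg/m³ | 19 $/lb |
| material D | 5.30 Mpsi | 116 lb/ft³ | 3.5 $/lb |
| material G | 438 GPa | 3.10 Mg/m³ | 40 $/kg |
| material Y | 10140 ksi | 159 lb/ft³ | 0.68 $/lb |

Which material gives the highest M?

Putting every candidate on a common basis:
  material F: E = 405.4 GPa, ρ = 19300 kg/m³, cost = 41.89 $/kg
  material D: E = 36.54 GPa, ρ = 1858 kg/m³, cost = 7.716 $/kg
  material G: E = 438.0 GPa, ρ = 3100 kg/m³, cost = 40.00 $/kg
  material Y: E = 69.91 GPa, ρ = 2547 kg/m³, cost = 1.499 $/kg
  material Y: M = 18.3 MN·m per $
  material G: M = 3.53 MN·m per $
  material D: M = 2.55 MN·m per $
  material F: M = 0.501 MN·m per $
Highest index: material Y.

material Y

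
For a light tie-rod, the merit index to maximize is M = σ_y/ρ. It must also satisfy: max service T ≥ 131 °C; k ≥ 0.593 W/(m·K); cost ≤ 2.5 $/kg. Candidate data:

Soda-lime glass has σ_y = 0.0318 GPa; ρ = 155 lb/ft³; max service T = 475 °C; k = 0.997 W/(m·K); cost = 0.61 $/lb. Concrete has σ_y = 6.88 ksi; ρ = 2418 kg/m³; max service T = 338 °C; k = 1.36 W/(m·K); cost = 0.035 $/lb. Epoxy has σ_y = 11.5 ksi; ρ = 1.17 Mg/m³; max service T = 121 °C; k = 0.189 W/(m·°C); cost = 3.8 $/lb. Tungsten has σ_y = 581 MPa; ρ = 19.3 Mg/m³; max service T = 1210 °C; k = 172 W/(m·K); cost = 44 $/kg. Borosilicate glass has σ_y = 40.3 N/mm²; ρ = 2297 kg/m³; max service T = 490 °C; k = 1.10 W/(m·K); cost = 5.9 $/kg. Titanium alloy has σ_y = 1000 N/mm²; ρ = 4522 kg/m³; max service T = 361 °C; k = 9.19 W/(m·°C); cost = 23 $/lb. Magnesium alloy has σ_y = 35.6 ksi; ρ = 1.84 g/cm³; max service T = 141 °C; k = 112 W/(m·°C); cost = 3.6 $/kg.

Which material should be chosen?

concrete

Screen on constraints: max service T ≥ 131 °C; k ≥ 0.593 W/(m·K); cost ≤ 2.5 $/kg. Survivors: soda-lime glass, concrete.
Convert each candidate to consistent units, then evaluate M:
  soda-lime glass: σ_y = 31.80 MPa, ρ = 2483 kg/m³
  concrete: σ_y = 47.44 MPa, ρ = 2418 kg/m³
  concrete: M = 19.6 kN·m/kg
  soda-lime glass: M = 12.8 kN·m/kg
Concrete ranks first.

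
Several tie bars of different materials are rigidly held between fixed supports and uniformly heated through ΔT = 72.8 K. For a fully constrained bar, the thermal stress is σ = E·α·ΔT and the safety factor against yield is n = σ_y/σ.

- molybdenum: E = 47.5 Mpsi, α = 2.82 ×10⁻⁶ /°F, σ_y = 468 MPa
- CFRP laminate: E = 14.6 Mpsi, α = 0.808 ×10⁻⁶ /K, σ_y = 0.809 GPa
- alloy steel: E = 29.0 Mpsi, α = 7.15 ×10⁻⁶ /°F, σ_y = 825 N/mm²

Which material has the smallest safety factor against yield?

molybdenum

Converting E to GPa, α to ×10⁻⁶/K, σ_y to MPa, then σ and n for each:
  molybdenum: E = 327.5, α = 5.08, σ_y = 468.0 → σ = 121 MPa, n = 3.87
  CFRP laminate: E = 100.7, α = 0.808, σ_y = 809.0 → σ = 5.92 MPa, n = 137
  alloy steel: E = 199.9, α = 12.9, σ_y = 825.0 → σ = 187 MPa, n = 4.40
Molybdenum has the lowest safety factor, n = 3.87.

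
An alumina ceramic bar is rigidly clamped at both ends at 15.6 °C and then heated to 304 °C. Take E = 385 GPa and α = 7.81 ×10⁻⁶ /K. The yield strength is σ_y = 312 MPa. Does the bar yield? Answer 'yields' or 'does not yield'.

ΔT = 288.4 K. Constrained thermal stress σ = E·α·ΔT = 385.0×10³ MPa × 7.81×10⁻⁶ × 288.4 = 867 MPa (compressive).
Compare to σ_y = 312 MPa: σ ≥ σ_y, so it yields.

yields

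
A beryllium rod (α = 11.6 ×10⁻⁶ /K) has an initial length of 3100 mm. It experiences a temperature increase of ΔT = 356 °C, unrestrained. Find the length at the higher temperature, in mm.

ΔL = α·L₀·ΔT = 11.6×10⁻⁶ × 3100 mm × 356.0 K = 12.8 mm.
L = L₀ + ΔL = 3100 + 12.8 = 3112.8 mm.

3112.8 mm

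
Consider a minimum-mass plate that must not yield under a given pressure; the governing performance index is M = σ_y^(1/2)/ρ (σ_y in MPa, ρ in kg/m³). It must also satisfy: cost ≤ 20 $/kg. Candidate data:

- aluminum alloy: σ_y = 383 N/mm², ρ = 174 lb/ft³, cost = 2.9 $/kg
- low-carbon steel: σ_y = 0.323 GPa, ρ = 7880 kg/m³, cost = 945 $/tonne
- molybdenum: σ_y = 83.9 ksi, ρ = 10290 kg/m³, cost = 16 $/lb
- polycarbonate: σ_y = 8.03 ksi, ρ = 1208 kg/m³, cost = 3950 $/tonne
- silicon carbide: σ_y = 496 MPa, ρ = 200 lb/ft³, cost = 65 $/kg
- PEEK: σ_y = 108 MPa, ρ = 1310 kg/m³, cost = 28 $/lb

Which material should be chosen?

Screen on constraints: cost ≤ 20 $/kg. Survivors: aluminum alloy, low-carbon steel, polycarbonate.
In SI units:
  aluminum alloy: σ_y = 383.0 MPa, ρ = 2787 kg/m³
  low-carbon steel: σ_y = 323.0 MPa, ρ = 7880 kg/m³
  polycarbonate: σ_y = 55.36 MPa, ρ = 1208 kg/m³
  aluminum alloy: M = 7.02×10⁻³
  polycarbonate: M = 6.16×10⁻³
  low-carbon steel: M = 2.28×10⁻³
Aluminum alloy has the largest M.

aluminum alloy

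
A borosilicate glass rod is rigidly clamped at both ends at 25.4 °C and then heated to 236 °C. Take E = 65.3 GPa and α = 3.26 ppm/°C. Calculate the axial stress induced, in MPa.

ΔT = 210.6 K. Constrained thermal stress σ = E·α·ΔT = 65.30×10³ MPa × 3.26×10⁻⁶ × 210.6 = 44.8 MPa (compressive).

44.8 MPa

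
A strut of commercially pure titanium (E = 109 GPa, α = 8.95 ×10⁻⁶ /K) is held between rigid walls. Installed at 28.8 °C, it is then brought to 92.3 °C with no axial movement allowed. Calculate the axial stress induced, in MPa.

61.9 MPa

ΔT = 63.50 K. Constrained thermal stress σ = E·α·ΔT = 109.0×10³ MPa × 8.95×10⁻⁶ × 63.50 = 61.9 MPa (compressive).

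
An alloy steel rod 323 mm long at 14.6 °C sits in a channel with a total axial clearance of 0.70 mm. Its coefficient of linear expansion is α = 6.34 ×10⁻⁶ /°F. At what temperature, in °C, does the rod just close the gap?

α = 6.34×10⁻⁶/°F × 9/5 = 11.4×10⁻⁶/K.
α·L₀·ΔT = 0.7 mm ⇒ ΔT = 0.7 / (11.4×10⁻⁶ × 323.0) = 189.9 K.
T = 14.6 + 189.9 = 204.5 °C.

205 °C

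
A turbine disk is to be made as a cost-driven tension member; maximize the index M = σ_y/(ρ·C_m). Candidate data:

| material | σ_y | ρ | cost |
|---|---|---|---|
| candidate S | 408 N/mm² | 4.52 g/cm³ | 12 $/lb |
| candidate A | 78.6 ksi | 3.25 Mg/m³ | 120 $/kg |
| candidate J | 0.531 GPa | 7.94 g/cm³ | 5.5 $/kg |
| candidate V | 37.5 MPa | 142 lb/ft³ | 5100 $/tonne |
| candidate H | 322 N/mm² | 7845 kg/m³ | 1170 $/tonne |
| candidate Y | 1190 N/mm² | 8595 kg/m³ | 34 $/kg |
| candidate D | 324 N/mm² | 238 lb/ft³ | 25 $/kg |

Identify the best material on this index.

After converting to SI:
  candidate S: σ_y = 408.0 MPa, ρ = 4520 kg/m³, cost = 26.46 $/kg
  candidate A: σ_y = 541.9 MPa, ρ = 3250 kg/m³, cost = 120.0 $/kg
  candidate J: σ_y = 531.0 MPa, ρ = 7940 kg/m³, cost = 5.500 $/kg
  candidate V: σ_y = 37.50 MPa, ρ = 2275 kg/m³, cost = 5.100 $/kg
  candidate H: σ_y = 322.0 MPa, ρ = 7845 kg/m³, cost = 1.170 $/kg
  candidate Y: σ_y = 1190 MPa, ρ = 8595 kg/m³, cost = 34.00 $/kg
  candidate D: σ_y = 324.0 MPa, ρ = 3812 kg/m³, cost = 25.00 $/kg
  candidate H: M = 35.1 kN·m per $
  candidate J: M = 12.2 kN·m per $
  candidate Y: M = 4.07 kN·m per $
  candidate S: M = 3.41 kN·m per $
  candidate D: M = 3.40 kN·m per $
  candidate V: M = 3.23 kN·m per $
  candidate A: M = 1.39 kN·m per $
Candidate H ranks first.

candidate H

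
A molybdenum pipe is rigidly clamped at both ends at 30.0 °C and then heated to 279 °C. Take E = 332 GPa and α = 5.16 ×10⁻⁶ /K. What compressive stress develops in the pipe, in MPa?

427 MPa

ΔT = 249.0 K. Constrained thermal stress σ = E·α·ΔT = 332.0×10³ MPa × 5.16×10⁻⁶ × 249.0 = 427 MPa (compressive).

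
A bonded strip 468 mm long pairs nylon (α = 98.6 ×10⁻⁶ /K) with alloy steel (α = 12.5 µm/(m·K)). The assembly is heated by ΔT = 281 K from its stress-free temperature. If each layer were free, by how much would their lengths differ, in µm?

Δα = |98.6 − 12.5|×10⁻⁶/K = 86.1×10⁻⁶/K.
ΔL_mismatch = Δα·L·ΔT = 86.1×10⁻⁶ × 468.0 mm × 281.0 K = 11300 µm.

11300 µm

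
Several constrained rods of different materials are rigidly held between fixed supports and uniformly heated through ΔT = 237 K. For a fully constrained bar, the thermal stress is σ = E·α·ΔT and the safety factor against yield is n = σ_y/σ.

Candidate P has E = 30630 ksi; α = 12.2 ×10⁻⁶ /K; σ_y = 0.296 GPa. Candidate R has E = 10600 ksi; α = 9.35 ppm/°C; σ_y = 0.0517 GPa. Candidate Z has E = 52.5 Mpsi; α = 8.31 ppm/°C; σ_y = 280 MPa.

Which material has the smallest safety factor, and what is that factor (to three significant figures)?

Per material, after unit conversion:
  candidate P: E = 211.2, α = 12.2, σ_y = 296.0 → σ = 611 MPa, n = 0.485
  candidate R: E = 73.08, α = 9.35, σ_y = 51.70 → σ = 162 MPa, n = 0.319
  candidate Z: E = 362.0, α = 8.31, σ_y = 280.0 → σ = 713 MPa, n = 0.393
The minimum is candidate R at n = 0.319.

candidate R, n = 0.319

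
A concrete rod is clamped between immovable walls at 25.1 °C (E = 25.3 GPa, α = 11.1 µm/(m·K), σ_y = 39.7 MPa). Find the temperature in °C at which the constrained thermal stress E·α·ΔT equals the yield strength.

E·α·ΔT = 39.70 MPa ⇒ ΔT = 39.70 / (25.30×10³ × 11.1×10⁻⁶) = 141.4 K.
T = 25.1 + 141.4 = 166.5 °C.

166 °C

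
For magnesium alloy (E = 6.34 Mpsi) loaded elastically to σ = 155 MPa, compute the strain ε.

E = 6.34 Mpsi = 43.71 GPa = 43710 MPa.
ε = σ/E = 155 / 43710 = 3.55×10⁻³.

3.55×10⁻³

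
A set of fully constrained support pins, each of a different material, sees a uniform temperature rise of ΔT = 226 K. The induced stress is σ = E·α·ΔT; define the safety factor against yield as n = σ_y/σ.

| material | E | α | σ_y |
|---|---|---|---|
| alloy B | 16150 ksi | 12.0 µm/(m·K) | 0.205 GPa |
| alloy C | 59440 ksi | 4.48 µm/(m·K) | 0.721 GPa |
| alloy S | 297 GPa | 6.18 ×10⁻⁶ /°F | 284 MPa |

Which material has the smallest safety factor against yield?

In consistent units (E in GPa, α in ×10⁻⁶/K, σ_y in MPa):
  alloy B: E = 111.4, α = 12.0, σ_y = 205.0 → σ = 302 MPa, n = 0.679
  alloy C: E = 409.8, α = 4.48, σ_y = 721.0 → σ = 415 MPa, n = 1.74
  alloy S: E = 297.0, α = 11.1, σ_y = 284.0 → σ = 747 MPa, n = 0.380
Alloy S has the lowest safety factor, n = 0.380.

alloy S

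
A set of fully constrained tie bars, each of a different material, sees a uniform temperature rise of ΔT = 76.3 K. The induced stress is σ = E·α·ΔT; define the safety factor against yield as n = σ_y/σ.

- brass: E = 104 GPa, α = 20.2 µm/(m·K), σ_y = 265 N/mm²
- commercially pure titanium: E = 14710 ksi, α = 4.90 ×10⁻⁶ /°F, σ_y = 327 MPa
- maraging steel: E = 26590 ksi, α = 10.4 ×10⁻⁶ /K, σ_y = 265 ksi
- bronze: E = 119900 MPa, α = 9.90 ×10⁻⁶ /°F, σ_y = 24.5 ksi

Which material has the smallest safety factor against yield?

bronze

With everything in SI (GPa, ×10⁻⁶/K, MPa):
  brass: E = 104.0, α = 20.2, σ_y = 265.0 → σ = 160 MPa, n = 1.65
  commercially pure titanium: E = 101.4, α = 8.82, σ_y = 327.0 → σ = 68.3 MPa, n = 4.79
  maraging steel: E = 183.3, α = 10.4, σ_y = 1827 → σ = 145 MPa, n = 12.6
  bronze: E = 119.9, α = 17.8, σ_y = 168.9 → σ = 163 MPa, n = 1.04
Smallest n: bronze with n = 1.04.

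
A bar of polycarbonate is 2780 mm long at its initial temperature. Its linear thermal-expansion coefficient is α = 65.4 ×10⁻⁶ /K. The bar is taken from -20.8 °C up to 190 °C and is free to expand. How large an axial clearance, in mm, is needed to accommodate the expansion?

ΔT = 190 − (-20.8) = 210.8 K.
ΔL = α·L₀·ΔT = 65.4×10⁻⁶ × 2780 mm × 210.8 K = 38.3 mm.

38.3 mm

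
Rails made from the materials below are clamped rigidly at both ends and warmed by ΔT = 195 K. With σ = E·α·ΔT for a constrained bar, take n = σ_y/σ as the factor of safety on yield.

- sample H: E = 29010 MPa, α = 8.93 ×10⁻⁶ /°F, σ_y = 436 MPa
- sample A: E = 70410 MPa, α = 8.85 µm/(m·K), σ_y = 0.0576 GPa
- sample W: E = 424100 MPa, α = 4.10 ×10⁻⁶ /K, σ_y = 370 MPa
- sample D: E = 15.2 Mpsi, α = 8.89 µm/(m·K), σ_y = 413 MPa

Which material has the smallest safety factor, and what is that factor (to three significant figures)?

sample A, n = 0.474

Converting E to GPa, α to ×10⁻⁶/K, σ_y to MPa, then σ and n for each:
  sample H: E = 29.01, α = 16.1, σ_y = 436.0 → σ = 90.9 MPa, n = 4.79
  sample A: E = 70.41, α = 8.85, σ_y = 57.60 → σ = 122 MPa, n = 0.474
  sample W: E = 424.1, α = 4.10, σ_y = 370.0 → σ = 339 MPa, n = 1.09
  sample D: E = 104.8, α = 8.89, σ_y = 413.0 → σ = 182 MPa, n = 2.27
Sample A has the lowest safety factor, n = 0.474.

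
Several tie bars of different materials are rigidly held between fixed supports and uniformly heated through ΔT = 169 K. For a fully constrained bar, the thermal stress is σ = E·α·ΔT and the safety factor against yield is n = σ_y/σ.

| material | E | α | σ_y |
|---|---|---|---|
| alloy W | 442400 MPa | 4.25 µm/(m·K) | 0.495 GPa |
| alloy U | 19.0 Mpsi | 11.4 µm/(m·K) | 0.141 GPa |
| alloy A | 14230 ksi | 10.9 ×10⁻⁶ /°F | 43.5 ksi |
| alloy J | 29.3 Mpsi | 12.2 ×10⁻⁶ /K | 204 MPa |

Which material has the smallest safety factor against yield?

With everything in SI (GPa, ×10⁻⁶/K, MPa):
  alloy W: E = 442.4, α = 4.25, σ_y = 495.0 → σ = 318 MPa, n = 1.56
  alloy U: E = 131.0, α = 11.4, σ_y = 141.0 → σ = 252 MPa, n = 0.559
  alloy A: E = 98.11, α = 19.6, σ_y = 299.9 → σ = 325 MPa, n = 0.922
  alloy J: E = 202.0, α = 12.2, σ_y = 204.0 → σ = 417 MPa, n = 0.490
Smallest n: alloy J with n = 0.490.

alloy J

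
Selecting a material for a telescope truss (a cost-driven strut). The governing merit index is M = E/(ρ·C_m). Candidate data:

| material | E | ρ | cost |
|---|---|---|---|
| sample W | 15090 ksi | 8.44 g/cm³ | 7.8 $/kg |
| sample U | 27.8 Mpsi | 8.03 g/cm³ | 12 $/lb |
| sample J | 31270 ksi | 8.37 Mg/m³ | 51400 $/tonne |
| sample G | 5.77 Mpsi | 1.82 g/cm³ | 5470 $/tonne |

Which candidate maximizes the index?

sample G

Convert each candidate to consistent units, then evaluate M:
  sample W: E = 104.0 GPa, ρ = 8440 kg/m³, cost = 7.800 $/kg
  sample U: E = 191.7 GPa, ρ = 8030 kg/m³, cost = 26.46 $/kg
  sample J: E = 215.6 GPa, ρ = 8370 kg/m³, cost = 51.40 $/kg
  sample G: E = 39.78 GPa, ρ = 1820 kg/m³, cost = 5.470 $/kg
  sample G: M = 4.00 MN·m per $
  sample W: M = 1.58 MN·m per $
  sample U: M = 0.902 MN·m per $
  sample J: M = 0.501 MN·m per $
Highest index: sample G.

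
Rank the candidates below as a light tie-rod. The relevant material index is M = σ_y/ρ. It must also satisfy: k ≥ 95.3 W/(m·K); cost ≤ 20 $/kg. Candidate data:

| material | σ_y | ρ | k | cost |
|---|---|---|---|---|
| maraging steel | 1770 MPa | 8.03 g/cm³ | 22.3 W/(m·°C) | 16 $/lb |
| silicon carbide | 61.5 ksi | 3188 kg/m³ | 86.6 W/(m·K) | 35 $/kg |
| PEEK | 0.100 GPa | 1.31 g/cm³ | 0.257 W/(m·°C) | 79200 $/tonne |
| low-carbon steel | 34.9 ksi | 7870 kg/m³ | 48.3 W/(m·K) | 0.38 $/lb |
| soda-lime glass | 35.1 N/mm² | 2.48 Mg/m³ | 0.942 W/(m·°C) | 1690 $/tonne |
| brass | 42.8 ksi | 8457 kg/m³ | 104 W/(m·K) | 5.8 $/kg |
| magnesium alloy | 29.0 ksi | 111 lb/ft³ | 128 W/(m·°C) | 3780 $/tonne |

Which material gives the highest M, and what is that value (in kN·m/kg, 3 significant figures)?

Screen on constraints: k ≥ 95.3 W/(m·K); cost ≤ 20 $/kg. Survivors: brass, magnesium alloy.
Putting every candidate on a common basis:
  brass: σ_y = 295.1 MPa, ρ = 8457 kg/m³
  magnesium alloy: σ_y = 199.9 MPa, ρ = 1778 kg/m³
  magnesium alloy: M = 112 kN·m/kg
  brass: M = 34.9 kN·m/kg
The maximum is for magnesium alloy.

magnesium alloy, M = 112 kN·m/kg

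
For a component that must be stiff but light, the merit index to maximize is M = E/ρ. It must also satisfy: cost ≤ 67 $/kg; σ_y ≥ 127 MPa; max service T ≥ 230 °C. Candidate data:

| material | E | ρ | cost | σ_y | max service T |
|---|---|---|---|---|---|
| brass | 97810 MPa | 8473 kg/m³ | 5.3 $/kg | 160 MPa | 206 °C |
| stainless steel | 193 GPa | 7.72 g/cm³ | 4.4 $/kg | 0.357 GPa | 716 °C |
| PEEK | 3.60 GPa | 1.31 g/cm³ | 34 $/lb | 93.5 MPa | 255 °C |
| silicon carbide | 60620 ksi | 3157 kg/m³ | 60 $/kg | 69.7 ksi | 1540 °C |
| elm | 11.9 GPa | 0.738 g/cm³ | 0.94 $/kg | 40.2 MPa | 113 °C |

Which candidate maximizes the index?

silicon carbide

Screen on constraints: cost ≤ 67 $/kg; σ_y ≥ 127 MPa; max service T ≥ 230 °C. Survivors: stainless steel, silicon carbide.
Convert each candidate to consistent units, then evaluate M:
  stainless steel: E = 193.0 GPa, ρ = 7720 kg/m³
  silicon carbide: E = 418.0 GPa, ρ = 3157 kg/m³
  silicon carbide: M = 132 MN·m/kg
  stainless steel: M = 25.0 MN·m/kg
Silicon carbide ranks first.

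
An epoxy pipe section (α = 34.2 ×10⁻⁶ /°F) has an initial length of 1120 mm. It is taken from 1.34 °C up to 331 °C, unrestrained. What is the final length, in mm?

1142.7 mm

Convert α: 34.2×10⁻⁶/°F × (9/5) = 61.6×10⁻⁶/K.
ΔT = 331 − 1.34 = 329.7 K.
ΔL = α·L₀·ΔT = 61.6×10⁻⁶ × 1120 mm × 329.7 K = 22.7 mm.
L = L₀ + ΔL = 1120 + 22.7 = 1142.7 mm.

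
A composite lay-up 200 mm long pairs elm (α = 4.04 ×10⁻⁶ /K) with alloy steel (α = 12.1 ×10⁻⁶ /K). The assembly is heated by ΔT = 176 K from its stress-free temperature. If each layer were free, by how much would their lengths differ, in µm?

284 µm

Δα = |4.04 − 12.1|×10⁻⁶/K = 8.06×10⁻⁶/K.
ΔL_mismatch = Δα·L·ΔT = 8.06×10⁻⁶ × 200.0 mm × 176.0 K = 284 µm.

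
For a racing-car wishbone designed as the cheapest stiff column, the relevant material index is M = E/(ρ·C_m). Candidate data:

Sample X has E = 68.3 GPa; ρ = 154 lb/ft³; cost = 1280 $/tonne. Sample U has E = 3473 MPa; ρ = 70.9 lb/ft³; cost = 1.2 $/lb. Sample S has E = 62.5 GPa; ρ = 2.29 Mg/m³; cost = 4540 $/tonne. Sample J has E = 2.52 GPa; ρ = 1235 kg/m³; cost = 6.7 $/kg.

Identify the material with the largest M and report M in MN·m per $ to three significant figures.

Convert each candidate to consistent units, then evaluate M:
  sample X: E = 68.30 GPa, ρ = 2467 kg/m³, cost = 1.280 $/kg
  sample U: E = 3.473 GPa, ρ = 1136 kg/m³, cost = 2.646 $/kg
  sample S: E = 62.50 GPa, ρ = 2290 kg/m³, cost = 4.540 $/kg
  sample J: E = 2.520 GPa, ρ = 1235 kg/m³, cost = 6.700 $/kg
  sample X: M = 21.6 MN·m per $
  sample S: M = 6.01 MN·m per $
  sample U: M = 1.16 MN·m per $
  sample J: M = 0.305 MN·m per $
Highest index: sample X.

sample X, M = 21.6 MN·m per $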